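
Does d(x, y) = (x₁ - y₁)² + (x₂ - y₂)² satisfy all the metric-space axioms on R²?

No. The squared Euclidean distance fails the triangle inequality. Counterexample: x = (0, 0), y = (5, 2), z = (10, 4). d(x,z) = 10² + 4² = 116, but d(x,y) + d(y,z) = (5² + 2²) + (5² + 2²) = 29 + 29 = 58. Since 116 > 58, the triangle inequality is violated. (Note: √d, the ordinary Euclidean distance, IS a metric.)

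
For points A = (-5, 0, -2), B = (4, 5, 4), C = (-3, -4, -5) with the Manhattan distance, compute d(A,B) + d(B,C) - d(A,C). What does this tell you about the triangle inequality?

d(A,B) = 9 + 5 + 6 = 20, d(B,C) = 7 + 9 + 9 = 25, d(A,C) = 2 + 4 + 3 = 9.
d(A,B) + d(B,C) - d(A,C) = 20 + 25 - 9 = 45 - 9 = 36. This is ≥ 0, so the triangle inequality holds for these points.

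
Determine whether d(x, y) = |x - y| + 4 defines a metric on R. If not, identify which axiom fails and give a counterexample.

No. d fails identity of indiscernibles (specifically d(x,x) = 0): d(1, 1) = |1 - 1| + 4 = 0 + 4 = 4 ≠ 0.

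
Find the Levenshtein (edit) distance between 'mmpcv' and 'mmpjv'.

Let D[i][j] be the edit distance between the first i characters of 'mmpcv' and the first j characters of 'mmpjv', with D[i][0] = i, D[0][j] = j, and D[i][j] = D[i-1][j-1] if the characters match, else 1 + min(D[i-1][j], D[i][j-1], D[i-1][j-1]). Filling the table (rows: prefixes of 'mmpcv', columns: prefixes of 'mmpjv'):
     ε  m  m  p  j  v
  ε  0  1  2  3  4  5
  m  1  0  1  2  3  4
  m  2  1  0  1  2  3
  p  3  2  1  0  1  2
  c  4  3  2  1  1  2
  v  5  4  3  2  2  1
The bottom-right entry gives D[5][5] = 1, so no sequence of fewer than 1 edit works. Backtracking through the table gives one optimal edit sequence (1 edit):
  mmpcv → mmpjv (sub c→j @4)
Edit distance = 1.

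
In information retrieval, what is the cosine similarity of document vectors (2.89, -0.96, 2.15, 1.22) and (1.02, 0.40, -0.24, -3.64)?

With u = (2.89, -0.96, 2.15, 1.22), v = (1.02, 0.40, -0.24, -3.64):
u·v = 2.89·1.02 + (-0.96)·0.4 + 2.15·(-0.24) + 1.22·(-3.64) = 2.9478 + (-0.384) + (-0.516) + (-4.4408) = -2.393.
|u| = √(2.89² + (-0.96)² + 2.15² + 1.22²) = √(8.3521 + 0.9216 + 4.6225 + 1.4884) = √15.3846, |v| = √(1.02² + 0.4² + (-0.24)² + (-3.64)²) = √(1.0404 + 0.16 + 0.0576 + 13.2496) = √14.5076.
cos θ = (u·v)/(|u||v|) = -2.393/(√15.3846·√14.5076) ≈ -0.1602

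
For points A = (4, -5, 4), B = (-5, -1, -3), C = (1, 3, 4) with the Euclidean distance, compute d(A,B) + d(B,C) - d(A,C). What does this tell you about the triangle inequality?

d(A,B) = √(9² + 4² + 7²) = √146 ≈ 12.083, d(B,C) = √(6² + 4² + 7²) = √101 ≈ 10.0499, d(A,C) = √(3² + 8² + 0²) = √73 ≈ 8.544.
d(A,B) + d(B,C) - d(A,C) = 12.083 + 10.0499 - 8.544 = 22.1329 - 8.544 = 13.5889 (to 4 decimal places). This is ≥ 0, so the triangle inequality holds for these points.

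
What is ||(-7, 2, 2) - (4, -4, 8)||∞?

max(|x_i - y_i|) = max(|-7 - 4|, |2 - (-4)|, |2 - 8|) = max(11, 6, 6) = 11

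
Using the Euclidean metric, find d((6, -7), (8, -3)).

√(Σ(x_i - y_i)²) = √((6 - 8)² + (-7 - (-3))²)
= √((-2)² + (-4)²) = √(4 + 16) = √20 ≈ 4.4721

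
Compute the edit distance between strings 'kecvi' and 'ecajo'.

Let D[i][j] be the edit distance between the first i characters of 'kecvi' and the first j characters of 'ecajo', with D[i][0] = i, D[0][j] = j, and D[i][j] = D[i-1][j-1] if the characters match, else 1 + min(D[i-1][j], D[i][j-1], D[i-1][j-1]). Filling the table (rows: prefixes of 'kecvi', columns: prefixes of 'ecajo'):
     ε  e  c  a  j  o
  ε  0  1  2  3  4  5
  k  1  1  2  3  4  5
  e  2  1  2  3  4  5
  c  3  2  1  2  3  4
  v  4  3  2  2  3  4
  i  5  4  3  3  3  4
The bottom-right entry gives D[5][5] = 4, so no sequence of fewer than 4 edits works. Backtracking through the table gives one optimal edit sequence (4 edits):
  kecvi → ecvi (del k @1)
  ecvi → ecavi (ins a @3)
  ecavi → ecaji (sub v→j @4)
  ecaji → ecajo (sub i→o @5)
Edit distance = 4.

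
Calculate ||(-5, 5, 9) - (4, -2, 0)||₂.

√(Σ(x_i - y_i)²) = √((-5 - 4)² + (5 - (-2))² + (9 - 0)²)
= √((-9)² + 7² + 9²) = √(81 + 49 + 81) = √211 ≈ 14.5258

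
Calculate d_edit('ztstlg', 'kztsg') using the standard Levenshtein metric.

Let D[i][j] be the edit distance between the first i characters of 'ztstlg' and the first j characters of 'kztsg', with D[i][0] = i, D[0][j] = j, and D[i][j] = D[i-1][j-1] if the characters match, else 1 + min(D[i-1][j], D[i][j-1], D[i-1][j-1]). Filling the table (rows: prefixes of 'ztstlg', columns: prefixes of 'kztsg'):
     ε  k  z  t  s  g
  ε  0  1  2  3  4  5
  z  1  1  1  2  3  4
  t  2  2  2  1  2  3
  s  3  3  3  2  1  2
  t  4  4  4  3  2  2
  l  5  5  5  4  3  3
  g  6  6  6  5  4  3
The bottom-right entry gives D[6][5] = 3, so no sequence of fewer than 3 edits works. Backtracking through the table gives one optimal edit sequence (3 edits):
  ztstlg → kztstlg (ins k @1)
  kztstlg → kztslg (del t @5)
  kztslg → kztsg (del l @5)
Edit distance = 3.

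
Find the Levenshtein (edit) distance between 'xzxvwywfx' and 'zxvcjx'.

Let D[i][j] be the edit distance between the first i characters of 'xzxvwywfx' and the first j characters of 'zxvcjx', with D[i][0] = i, D[0][j] = j, and D[i][j] = D[i-1][j-1] if the characters match, else 1 + min(D[i-1][j], D[i][j-1], D[i-1][j-1]). Filling the table (rows: prefixes of 'xzxvwywfx', columns: prefixes of 'zxvcjx'):
     ε  z  x  v  c  j  x
  ε  0  1  2  3  4  5  6
  x  1  1  1  2  3  4  5
  z  2  1  2  2  3  4  5
  x  3  2  1  2  3  4  4
  v  4  3  2  1  2  3  4
  w  5  4  3  2  2  3  4
  y  6  5  4  3  3  3  4
  w  7  6  5  4  4  4  4
  f  8  7  6  5  5  5  5
  x  9  8  7  6  6  6  5
The bottom-right entry gives D[9][6] = 5, so no sequence of fewer than 5 edits works. Backtracking through the table gives one optimal edit sequence (5 edits):
  xzxvwywfx → zxvwywfx (del x @1)
  zxvwywfx → zxvywfx (del w @4)
  zxvywfx → zxvwfx (del y @4)
  zxvwfx → zxvcfx (sub w→c @4)
  zxvcfx → zxvcjx (sub f→j @5)
Edit distance = 5.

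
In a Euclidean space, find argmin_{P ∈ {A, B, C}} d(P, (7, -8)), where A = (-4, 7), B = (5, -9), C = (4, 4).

Distances: d(A) ≈ 18.6011, d(B) ≈ 2.2361, d(C) ≈ 12.3693. Nearest: B = (5, -9) with distance 2.2361.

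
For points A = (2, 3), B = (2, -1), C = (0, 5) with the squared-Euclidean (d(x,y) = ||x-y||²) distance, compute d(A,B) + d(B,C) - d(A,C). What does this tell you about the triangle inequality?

d(A,B) = 0² + 4² = 16, d(B,C) = 2² + 6² = 40, d(A,C) = 2² + 2² = 8.
d(A,B) + d(B,C) - d(A,C) = 16 + 40 - 8 = 56 - 8 = 48. This is ≥ 0, so the triangle inequality holds for these points.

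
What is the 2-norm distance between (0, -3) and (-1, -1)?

(Σ|x_i - y_i|^2)^(1/2) = (|0 - (-1)|^2 + |-3 - (-1)|^2)^(1/2)
= (1^2 + 2^2)^(1/2) = (1 + 4)^(1/2) = (5)^(1/2) ≈ 2.2361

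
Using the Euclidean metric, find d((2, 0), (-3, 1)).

√(Σ(x_i - y_i)²) = √((2 - (-3))² + (0 - 1)²)
= √(5² + (-1)²) = √(25 + 1) = √26 ≈ 5.099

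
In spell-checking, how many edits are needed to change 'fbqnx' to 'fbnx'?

Let D[i][j] be the edit distance between the first i characters of 'fbqnx' and the first j characters of 'fbnx', with D[i][0] = i, D[0][j] = j, and D[i][j] = D[i-1][j-1] if the characters match, else 1 + min(D[i-1][j], D[i][j-1], D[i-1][j-1]). Filling the table (rows: prefixes of 'fbqnx', columns: prefixes of 'fbnx'):
     ε  f  b  n  x
  ε  0  1  2  3  4
  f  1  0  1  2  3
  b  2  1  0  1  2
  q  3  2  1  1  2
  n  4  3  2  1  2
  x  5  4  3  2  1
The bottom-right entry gives D[5][4] = 1, so no sequence of fewer than 1 edit works. Backtracking through the table gives one optimal edit sequence (1 edit):
  fbqnx → fbnx (del q @3)
Edit distance = 1.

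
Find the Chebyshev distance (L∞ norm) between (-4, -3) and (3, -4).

max(|x_i - y_i|) = max(|-4 - 3|, |-3 - (-4)|) = max(7, 1) = 7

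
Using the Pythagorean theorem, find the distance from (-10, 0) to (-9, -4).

√(Σ(x_i - y_i)²) = √((-10 - (-9))² + (0 - (-4))²)
= √((-1)² + 4²) = √(1 + 16) = √17 ≈ 4.1231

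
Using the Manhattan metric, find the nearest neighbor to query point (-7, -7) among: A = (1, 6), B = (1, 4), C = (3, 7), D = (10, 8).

Distances: d(A) = 21, d(B) = 19, d(C) = 24, d(D) = 32. Nearest: B = (1, 4) with distance 19.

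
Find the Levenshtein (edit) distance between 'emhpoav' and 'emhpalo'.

Let D[i][j] be the edit distance between the first i characters of 'emhpoav' and the first j characters of 'emhpalo', with D[i][0] = i, D[0][j] = j, and D[i][j] = D[i-1][j-1] if the characters match, else 1 + min(D[i-1][j], D[i][j-1], D[i-1][j-1]). Filling the table (rows: prefixes of 'emhpoav', columns: prefixes of 'emhpalo'):
     ε  e  m  h  p  a  l  o
  ε  0  1  2  3  4  5  6  7
  e  1  0  1  2  3  4  5  6
  m  2  1  0  1  2  3  4  5
  h  3  2  1  0  1  2  3  4
  p  4  3  2  1  0  1  2  3
  o  5  4  3  2  1  1  2  2
  a  6  5  4  3  2  1  2  3
  v  7  6  5  4  3  2  2  3
The bottom-right entry gives D[7][7] = 3, so no sequence of fewer than 3 edits works. Backtracking through the table gives one optimal edit sequence (3 edits):
  emhpoav → emhpaav (sub o→a @5)
  emhpaav → emhpalv (sub a→l @6)
  emhpalv → emhpalo (sub v→o @7)
Edit distance = 3.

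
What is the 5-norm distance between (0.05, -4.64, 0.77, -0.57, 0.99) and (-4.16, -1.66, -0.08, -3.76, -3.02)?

(Σ|x_i - y_i|^5)^(1/5) = (|0.05 - (-4.16)|^5 + |-4.64 - (-1.66)|^5 + |0.77 - (-0.08)|^5 + |-0.57 - (-3.76)|^5 + |0.99 - (-3.02)|^5)^(1/5)
= (4.21^5 + 2.98^5 + 0.85^5 + 3.19^5 + 4.01^5)^(1/5) ≈ (1322.5451 + 235.0073 + 0.4437 + 330.3341 + 1036.8642)^(1/5) = (2925.1944)^(1/5) ≈ 4.9344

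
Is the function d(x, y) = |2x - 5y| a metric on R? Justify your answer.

No. d fails symmetry: d(3, 2) = |2·3 - 5·2| = |-4| = 4, but d(2, 3) = |2·2 - 5·3| = |-11| = 11. Since 4 ≠ 11, d(x,y) ≠ d(y,x) in general.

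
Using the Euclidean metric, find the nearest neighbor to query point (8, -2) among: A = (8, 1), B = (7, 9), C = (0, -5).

Distances: d(A) = 3, d(B) ≈ 11.0454, d(C) ≈ 8.544. Nearest: A = (8, 1) with distance 3.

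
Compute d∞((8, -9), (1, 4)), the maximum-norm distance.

max(|x_i - y_i|) = max(|8 - 1|, |-9 - 4|) = max(7, 13) = 13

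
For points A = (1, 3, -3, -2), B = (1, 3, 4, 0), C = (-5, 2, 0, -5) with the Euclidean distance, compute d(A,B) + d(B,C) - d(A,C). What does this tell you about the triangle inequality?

d(A,B) = √(0² + 0² + 7² + 2²) = √53 ≈ 7.2801, d(B,C) = √(6² + 1² + 4² + 5²) = √78 ≈ 8.8318, d(A,C) = √(6² + 1² + 3² + 3²) = √55 ≈ 7.4162.
d(A,B) + d(B,C) - d(A,C) = 7.2801 + 8.8318 - 7.4162 = 16.1119 - 7.4162 = 8.6957 (to 4 decimal places). This is ≥ 0, so the triangle inequality holds for these points.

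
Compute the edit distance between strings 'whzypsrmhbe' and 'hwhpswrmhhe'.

Let D[i][j] be the edit distance between the first i characters of 'whzypsrmhbe' and the first j characters of 'hwhpswrmhhe', with D[i][0] = i, D[0][j] = j, and D[i][j] = D[i-1][j-1] if the characters match, else 1 + min(D[i-1][j], D[i][j-1], D[i-1][j-1]). Filling the table (rows: prefixes of 'whzypsrmhbe', columns: prefixes of 'hwhpswrmhhe'):
     ε  h  w  h  p  s  w  r  m  h  h  e
  ε  0  1  2  3  4  5  6  7  8  9 10 11
  w  1  1  1  2  3  4  5  6  7  8  9 10
  h  2  1  2  1  2  3  4  5  6  7  8  9
  z  3  2  2  2  2  3  4  5  6  7  8  9
  y  4  3  3  3  3  3  4  5  6  7  8  9
  p  5  4  4  4  3  4  4  5  6  7  8  9
  s  6  5  5  5  4  3  4  5  6  7  8  9
  r  7  6  6  6  5  4  4  4  5  6  7  8
  m  8  7  7  7  6  5  5  5  4  5  6  7
  h  9  8  8  7  7  6  6  6  5  4  5  6
  b 10  9  9  8  8  7  7  7  6  5  5  6
  e 11 10 10  9  9  8  8  8  7  6  6  5
The bottom-right entry gives D[11][11] = 5, so no sequence of fewer than 5 edits works. Backtracking through the table gives one optimal edit sequence (5 edits):
  whzypsrmhbe → hzypsrmhbe (del w @1)
  hzypsrmhbe → hwypsrmhbe (sub z→w @2)
  hwypsrmhbe → hwhpsrmhbe (sub y→h @3)
  hwhpsrmhbe → hwhpswrmhbe (ins w @6)
  hwhpswrmhbe → hwhpswrmhhe (sub b→h @10)
Edit distance = 5.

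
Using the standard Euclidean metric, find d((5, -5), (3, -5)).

√(Σ(x_i - y_i)²) = √((5 - 3)² + (-5 - (-5))²)
= √(2² + 0²) = √(4 + 0) = √4 = 2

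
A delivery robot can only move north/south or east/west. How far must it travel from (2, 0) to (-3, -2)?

Σ|x_i - y_i| = |2 - (-3)| + |0 - (-2)| = 5 + 2 = 7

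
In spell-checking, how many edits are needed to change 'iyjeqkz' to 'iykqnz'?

Let D[i][j] be the edit distance between the first i characters of 'iyjeqkz' and the first j characters of 'iykqnz', with D[i][0] = i, D[0][j] = j, and D[i][j] = D[i-1][j-1] if the characters match, else 1 + min(D[i-1][j], D[i][j-1], D[i-1][j-1]). Filling the table (rows: prefixes of 'iyjeqkz', columns: prefixes of 'iykqnz'):
     ε  i  y  k  q  n  z
  ε  0  1  2  3  4  5  6
  i  1  0  1  2  3  4  5
  y  2  1  0  1  2  3  4
  j  3  2  1  1  2  3  4
  e  4  3  2  2  2  3  4
  q  5  4  3  3  2  3  4
  k  6  5  4  3  3  3  4
  z  7  6  5  4  4  4  3
The bottom-right entry gives D[7][6] = 3, so no sequence of fewer than 3 edits works. Backtracking through the table gives one optimal edit sequence (3 edits):
  iyjeqkz → iyeqkz (del j @3)
  iyeqkz → iykqkz (sub e→k @3)
  iykqkz → iykqnz (sub k→n @5)
Edit distance = 3.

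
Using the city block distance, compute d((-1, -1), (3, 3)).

Σ|x_i - y_i| = |-1 - 3| + |-1 - 3| = 4 + 4 = 8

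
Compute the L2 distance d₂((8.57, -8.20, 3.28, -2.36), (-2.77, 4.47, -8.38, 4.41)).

√(Σ(x_i - y_i)²) = √((8.57 - (-2.77))² + (-8.2 - 4.47)² + (3.28 - (-8.38))² + (-2.36 - 4.41)²)
= √(11.34² + (-12.67)² + 11.66² + (-6.77)²) = √(128.5956 + 160.5289 + 135.9556 + 45.8329) = √470.913 ≈ 21.7005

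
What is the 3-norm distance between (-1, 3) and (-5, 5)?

(Σ|x_i - y_i|^3)^(1/3) = (|-1 - (-5)|^3 + |3 - 5|^3)^(1/3)
= (4^3 + 2^3)^(1/3) = (64 + 8)^(1/3) = (72)^(1/3) ≈ 4.1602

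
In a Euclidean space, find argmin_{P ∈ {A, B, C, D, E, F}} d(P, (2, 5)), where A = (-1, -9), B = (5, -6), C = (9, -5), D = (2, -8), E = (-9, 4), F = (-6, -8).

Distances: d(A) ≈ 14.3178, d(B) ≈ 11.4018, d(C) ≈ 12.2066, d(D) = 13, d(E) ≈ 11.0454, d(F) ≈ 15.2643. Nearest: E = (-9, 4) with distance 11.0454.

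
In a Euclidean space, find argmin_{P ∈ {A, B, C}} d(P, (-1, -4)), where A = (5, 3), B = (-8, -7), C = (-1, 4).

Distances: d(A) ≈ 9.2195, d(B) ≈ 7.6158, d(C) = 8. Nearest: B = (-8, -7) with distance 7.6158.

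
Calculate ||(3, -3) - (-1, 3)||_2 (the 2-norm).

(Σ|x_i - y_i|^2)^(1/2) = (|3 - (-1)|^2 + |-3 - 3|^2)^(1/2)
= (4^2 + 6^2)^(1/2) = (16 + 36)^(1/2) = (52)^(1/2) ≈ 7.2111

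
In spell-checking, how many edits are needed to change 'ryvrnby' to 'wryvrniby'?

Let D[i][j] be the edit distance between the first i characters of 'ryvrnby' and the first j characters of 'wryvrniby', with D[i][0] = i, D[0][j] = j, and D[i][j] = D[i-1][j-1] if the characters match, else 1 + min(D[i-1][j], D[i][j-1], D[i-1][j-1]). Filling the table (rows: prefixes of 'ryvrnby', columns: prefixes of 'wryvrniby'):
     ε  w  r  y  v  r  n  i  b  y
  ε  0  1  2  3  4  5  6  7  8  9
  r  1  1  1  2  3  4  5  6  7  8
  y  2  2  2  1  2  3  4  5  6  7
  v  3  3  3  2  1  2  3  4  5  6
  r  4  4  3  3  2  1  2  3  4  5
  n  5  5  4  4  3  2  1  2  3  4
  b  6  6  5  5  4  3  2  2  2  3
  y  7  7  6  5  5  4  3  3  3  2
The bottom-right entry gives D[7][9] = 2, so no sequence of fewer than 2 edits works. Backtracking through the table gives one optimal edit sequence (2 edits):
  ryvrnby → wryvrnby (ins w @1)
  wryvrnby → wryvrniby (ins i @7)
Edit distance = 2.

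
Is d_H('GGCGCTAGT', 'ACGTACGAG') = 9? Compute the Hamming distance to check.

Differing positions: 1, 2, 3, 4, 5, 6, 7, 8, 9. Hamming distance = 9, so the claim is true.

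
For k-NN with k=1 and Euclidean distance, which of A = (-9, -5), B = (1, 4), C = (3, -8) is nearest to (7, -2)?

Distances: d(A) ≈ 16.2788, d(B) ≈ 8.4853, d(C) ≈ 7.2111. Nearest: C = (3, -8) with distance 7.2111.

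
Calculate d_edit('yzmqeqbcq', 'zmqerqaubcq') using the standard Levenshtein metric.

Let D[i][j] be the edit distance between the first i characters of 'yzmqeqbcq' and the first j characters of 'zmqerqaubcq', with D[i][0] = i, D[0][j] = j, and D[i][j] = D[i-1][j-1] if the characters match, else 1 + min(D[i-1][j], D[i][j-1], D[i-1][j-1]). Filling the table (rows: prefixes of 'yzmqeqbcq', columns: prefixes of 'zmqerqaubcq'):
     ε  z  m  q  e  r  q  a  u  b  c  q
  ε  0  1  2  3  4  5  6  7  8  9 10 11
  y  1  1  2  3  4  5  6  7  8  9 10 11
  z  2  1  2  3  4  5  6  7  8  9 10 11
  m  3  2  1  2  3  4  5  6  7  8  9 10
  q  4  3  2  1  2  3  4  5  6  7  8  9
  e  5  4  3  2  1  2  3  4  5  6  7  8
  q  6  5  4  3  2  2  2  3  4  5  6  7
  b  7  6  5  4  3  3  3  3  4  4  5  6
  c  8  7  6  5  4  4  4  4  4  5  4  5
  q  9  8  7  6  5  5  4  5  5  5  5  4
The bottom-right entry gives D[9][11] = 4, so no sequence of fewer than 4 edits works. Backtracking through the table gives one optimal edit sequence (4 edits):
  yzmqeqbcq → zmqeqbcq (del y @1)
  zmqeqbcq → zmqerqbcq (ins r @5)
  zmqerqbcq → zmqerqabcq (ins a @7)
  zmqerqabcq → zmqerqaubcq (ins u @8)
Edit distance = 4.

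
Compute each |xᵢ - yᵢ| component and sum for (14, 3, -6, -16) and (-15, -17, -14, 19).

Σ|x_i - y_i| = |14 - (-15)| + |3 - (-17)| + |-6 - (-14)| + |-16 - 19| = 29 + 20 + 8 + 35 = 92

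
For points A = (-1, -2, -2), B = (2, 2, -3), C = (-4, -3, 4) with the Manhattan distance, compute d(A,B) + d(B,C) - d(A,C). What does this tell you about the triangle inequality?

d(A,B) = 3 + 4 + 1 = 8, d(B,C) = 6 + 5 + 7 = 18, d(A,C) = 3 + 1 + 6 = 10.
d(A,B) + d(B,C) - d(A,C) = 8 + 18 - 10 = 26 - 10 = 16. This is ≥ 0, so the triangle inequality holds for these points.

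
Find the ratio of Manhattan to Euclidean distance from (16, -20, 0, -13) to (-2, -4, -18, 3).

L1 = |16 - (-2)| + |-20 - (-4)| + |0 - (-18)| + |-13 - 3| = 18 + 16 + 18 + 16 = 68
L2 = √(18² + 16² + 18² + 16²) = √1160 ≈ 34.0588
L1 ≥ L2 always (equality iff movement is along one axis); L1 > L2 here.
Ratio L1/L2 = 68/√1160 ≈ 1.9965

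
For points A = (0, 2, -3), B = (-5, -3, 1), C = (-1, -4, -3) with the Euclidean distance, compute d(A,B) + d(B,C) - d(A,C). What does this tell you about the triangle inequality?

d(A,B) = √(5² + 5² + 4²) = √66 ≈ 8.124, d(B,C) = √(4² + 1² + 4²) = √33 ≈ 5.7446, d(A,C) = √(1² + 6² + 0²) = √37 ≈ 6.0828.
d(A,B) + d(B,C) - d(A,C) = 8.124 + 5.7446 - 6.0828 = 13.8686 - 6.0828 = 7.7858 (to 4 decimal places). This is ≥ 0, so the triangle inequality holds for these points.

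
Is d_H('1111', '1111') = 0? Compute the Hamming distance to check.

Differing positions: none. Hamming distance = 0, so the claim is true.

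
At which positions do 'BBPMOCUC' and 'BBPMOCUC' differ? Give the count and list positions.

Differing positions: none. Hamming distance = 0.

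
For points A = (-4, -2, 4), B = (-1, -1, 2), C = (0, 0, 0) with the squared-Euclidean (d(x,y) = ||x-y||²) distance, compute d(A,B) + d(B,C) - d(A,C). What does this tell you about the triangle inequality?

d(A,B) = 3² + 1² + 2² = 14, d(B,C) = 1² + 1² + 2² = 6, d(A,C) = 4² + 2² + 4² = 36.
d(A,B) + d(B,C) - d(A,C) = 14 + 6 - 36 = 20 - 36 = -16. This is < 0, so the triangle inequality FAILS for these points (squared-Euclidean is not a metric).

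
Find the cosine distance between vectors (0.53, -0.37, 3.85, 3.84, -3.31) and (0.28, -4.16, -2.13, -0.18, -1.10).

With u = (0.53, -0.37, 3.85, 3.84, -3.31), v = (0.28, -4.16, -2.13, -0.18, -1.10):
u·v = 0.53·0.28 + (-0.37)·(-4.16) + 3.85·(-2.13) + 3.84·(-0.18) + (-3.31)·(-1.1) = 0.1484 + 1.5392 + (-8.2005) + (-0.6912) + 3.641 = -3.5631.
|u| = √(0.53² + (-0.37)² + 3.85² + 3.84² + (-3.31)²) = √(0.2809 + 0.1369 + 14.8225 + 14.7456 + 10.9561) = √40.942, |v| = √(0.28² + (-4.16)² + (-2.13)² + (-0.18)² + (-1.1)²) = √(0.0784 + 17.3056 + 4.5369 + 0.0324 + 1.21) = √23.1633.
cos θ = (u·v)/(|u||v|) = -3.5631/(√40.942·√23.1633) ≈ -0.1157
Cosine distance = 1 - cos θ ≈ 1 - (-0.1157) = 1.1157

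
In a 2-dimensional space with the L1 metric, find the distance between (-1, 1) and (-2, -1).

Σ|x_i - y_i| = |-1 - (-2)| + |1 - (-1)| = 1 + 2 = 3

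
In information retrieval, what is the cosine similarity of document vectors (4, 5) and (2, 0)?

With u = (4, 5), v = (2, 0):
u·v = 4·2 + 5·0 = 8 + 0 = 8.
|u| = √(4² + 5²) = √41, |v| = √(2² + 0²) = √4, so |u||v| = √(41·4) = √164.
cos θ = (u·v)/(|u||v|) = 8/√164 ≈ 0.6247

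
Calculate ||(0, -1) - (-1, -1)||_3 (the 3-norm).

(Σ|x_i - y_i|^3)^(1/3) = (|0 - (-1)|^3 + |-1 - (-1)|^3)^(1/3)
= (1^3 + 0^3)^(1/3) = (1 + 0)^(1/3) = (1)^(1/3) = 1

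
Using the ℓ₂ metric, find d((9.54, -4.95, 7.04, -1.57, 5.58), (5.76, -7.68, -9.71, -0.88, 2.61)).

√(Σ(x_i - y_i)²) = √((9.54 - 5.76)² + (-4.95 - (-7.68))² + (7.04 - (-9.71))² + (-1.57 - (-0.88))² + (5.58 - 2.61)²)
= √(3.78² + 2.73² + 16.75² + (-0.69)² + 2.97²) = √(14.2884 + 7.4529 + 280.5625 + 0.4761 + 8.8209) = √311.6008 ≈ 17.6522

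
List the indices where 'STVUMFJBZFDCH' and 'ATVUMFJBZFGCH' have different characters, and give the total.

Differing positions: 1, 11. Hamming distance = 2.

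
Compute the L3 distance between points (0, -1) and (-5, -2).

(Σ|x_i - y_i|^3)^(1/3) = (|0 - (-5)|^3 + |-1 - (-2)|^3)^(1/3)
= (5^3 + 1^3)^(1/3) = (125 + 1)^(1/3) = (126)^(1/3) ≈ 5.0133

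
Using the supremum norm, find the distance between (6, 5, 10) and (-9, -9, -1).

max(|x_i - y_i|) = max(|6 - (-9)|, |5 - (-9)|, |10 - (-1)|) = max(15, 14, 11) = 15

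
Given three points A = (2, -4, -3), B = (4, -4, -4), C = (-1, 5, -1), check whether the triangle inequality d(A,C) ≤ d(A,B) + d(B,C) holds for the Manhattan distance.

d(A,B) = 2 + 0 + 1 = 3, d(B,C) = 5 + 9 + 3 = 17, d(A,C) = 3 + 9 + 2 = 14.
d(A,C) = 14 ≤ 3 + 17 = 20. Triangle inequality is satisfied.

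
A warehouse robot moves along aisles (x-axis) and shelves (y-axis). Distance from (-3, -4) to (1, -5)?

Σ|x_i - y_i| = |-3 - 1| + |-4 - (-5)| = 4 + 1 = 5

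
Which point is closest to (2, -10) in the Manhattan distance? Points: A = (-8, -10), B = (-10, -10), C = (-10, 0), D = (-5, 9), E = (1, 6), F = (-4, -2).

Distances: d(A) = 10, d(B) = 12, d(C) = 22, d(D) = 26, d(E) = 17, d(F) = 14. Nearest: A = (-8, -10) with distance 10.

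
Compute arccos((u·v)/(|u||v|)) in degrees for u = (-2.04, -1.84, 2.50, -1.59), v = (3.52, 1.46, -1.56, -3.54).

With u = (-2.04, -1.84, 2.50, -1.59), v = (3.52, 1.46, -1.56, -3.54):
u·v = (-2.04)·3.52 + (-1.84)·1.46 + 2.5·(-1.56) + (-1.59)·(-3.54) = (-7.1808) + (-2.6864) + (-3.9) + 5.6286 = -8.1386.
|u| = √((-2.04)² + (-1.84)² + 2.5² + (-1.59)²) = √(4.1616 + 3.3856 + 6.25 + 2.5281) = √16.3253, |v| = √(3.52² + 1.46² + (-1.56)² + (-3.54)²) = √(12.3904 + 2.1316 + 2.4336 + 12.5316) = √29.4872.
cos θ = (u·v)/(|u||v|) = -8.1386/(√16.3253·√29.4872) ≈ -0.370939
θ = arccos(-0.370939) ≈ 111.77°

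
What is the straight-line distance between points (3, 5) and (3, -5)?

√(Σ(x_i - y_i)²) = √((3 - 3)² + (5 - (-5))²)
= √(0² + 10²) = √(0 + 100) = √100 = 10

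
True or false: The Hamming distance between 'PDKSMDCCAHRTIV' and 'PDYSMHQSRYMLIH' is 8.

Differing positions: 3, 6, 7, 8, 9, 10, 11, 12, 14. Hamming distance = 9, so the claim that d_H = 8 is false.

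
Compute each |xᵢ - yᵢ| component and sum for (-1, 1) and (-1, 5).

Σ|x_i - y_i| = |-1 - (-1)| + |1 - 5| = 0 + 4 = 4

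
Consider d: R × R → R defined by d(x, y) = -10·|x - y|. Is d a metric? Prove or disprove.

No. With c = -10 < 0, d fails non-negativity: d(3, 4) = -10·|3 - 4| = -10·1 = -10 < 0.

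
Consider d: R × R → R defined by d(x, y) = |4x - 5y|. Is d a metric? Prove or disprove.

No. d fails symmetry: d(5, 1) = |4·5 - 5·1| = |15| = 15, but d(1, 5) = |4·1 - 5·5| = |-21| = 21. Since 15 ≠ 21, d(x,y) ≠ d(y,x) in general.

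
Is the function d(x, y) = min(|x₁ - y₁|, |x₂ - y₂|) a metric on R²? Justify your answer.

No. d fails identity of indiscernibles: take x = (5, 0) and y = (5, 2). Then d(x,y) = min(|5 - 5|, |0 - 2|) = min(0, 2) = 0, yet x ≠ y.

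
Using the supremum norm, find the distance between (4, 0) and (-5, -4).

max(|x_i - y_i|) = max(|4 - (-5)|, |0 - (-4)|) = max(9, 4) = 9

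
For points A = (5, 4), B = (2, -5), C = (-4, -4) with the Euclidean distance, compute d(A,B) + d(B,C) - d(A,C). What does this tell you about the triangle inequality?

d(A,B) = √(3² + 9²) = √90 ≈ 9.4868, d(B,C) = √(6² + 1²) = √37 ≈ 6.0828, d(A,C) = √(9² + 8²) = √145 ≈ 12.0416.
d(A,B) + d(B,C) - d(A,C) = 9.4868 + 6.0828 - 12.0416 = 15.5696 - 12.0416 = 3.528 (to 4 decimal places). This is ≥ 0, so the triangle inequality holds for these points.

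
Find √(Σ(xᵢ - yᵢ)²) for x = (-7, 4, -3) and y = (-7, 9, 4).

√(Σ(x_i - y_i)²) = √((-7 - (-7))² + (4 - 9)² + (-3 - 4)²)
= √(0² + (-5)² + (-7)²) = √(0 + 25 + 49) = √74 ≈ 8.6023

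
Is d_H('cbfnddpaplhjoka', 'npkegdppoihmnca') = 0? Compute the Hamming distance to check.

Differing positions: 1, 2, 3, 4, 5, 8, 9, 10, 12, 13, 14. Hamming distance = 11, so the claim that d_H = 0 is false.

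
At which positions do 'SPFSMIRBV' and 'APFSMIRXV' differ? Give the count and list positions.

Differing positions: 1, 8. Hamming distance = 2.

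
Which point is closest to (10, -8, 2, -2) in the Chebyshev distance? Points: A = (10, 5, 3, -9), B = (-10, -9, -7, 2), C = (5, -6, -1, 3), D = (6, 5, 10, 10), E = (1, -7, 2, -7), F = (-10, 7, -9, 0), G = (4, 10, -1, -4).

Distances: d(A) = 13, d(B) = 20, d(C) = 5, d(D) = 13, d(E) = 9, d(F) = 20, d(G) = 18. Nearest: C = (5, -6, -1, 3) with distance 5.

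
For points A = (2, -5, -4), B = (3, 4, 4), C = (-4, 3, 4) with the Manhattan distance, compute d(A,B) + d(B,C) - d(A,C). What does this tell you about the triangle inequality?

d(A,B) = 1 + 9 + 8 = 18, d(B,C) = 7 + 1 + 0 = 8, d(A,C) = 6 + 8 + 8 = 22.
d(A,B) + d(B,C) - d(A,C) = 18 + 8 - 22 = 26 - 22 = 4. This is ≥ 0, so the triangle inequality holds for these points.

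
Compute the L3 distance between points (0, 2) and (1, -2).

(Σ|x_i - y_i|^3)^(1/3) = (|0 - 1|^3 + |2 - (-2)|^3)^(1/3)
= (1^3 + 4^3)^(1/3) = (1 + 64)^(1/3) = (65)^(1/3) ≈ 4.0207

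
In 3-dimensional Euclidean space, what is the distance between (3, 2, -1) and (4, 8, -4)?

√(Σ(x_i - y_i)²) = √((3 - 4)² + (2 - 8)² + (-1 - (-4))²)
= √((-1)² + (-6)² + 3²) = √(1 + 36 + 9) = √46 ≈ 6.7823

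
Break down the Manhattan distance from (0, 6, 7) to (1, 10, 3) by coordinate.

Σ|x_i - y_i| = |0 - 1| + |6 - 10| + |7 - 3| = 1 + 4 + 4 = 9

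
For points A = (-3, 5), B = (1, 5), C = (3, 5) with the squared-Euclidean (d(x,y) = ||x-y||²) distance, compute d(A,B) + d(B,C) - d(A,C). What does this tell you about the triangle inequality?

d(A,B) = 4² + 0² = 16, d(B,C) = 2² + 0² = 4, d(A,C) = 6² + 0² = 36.
d(A,B) + d(B,C) - d(A,C) = 16 + 4 - 36 = 20 - 36 = -16. This is < 0, so the triangle inequality FAILS for these points (squared-Euclidean is not a metric).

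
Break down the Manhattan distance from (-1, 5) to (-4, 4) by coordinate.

Σ|x_i - y_i| = |-1 - (-4)| + |5 - 4| = 3 + 1 = 4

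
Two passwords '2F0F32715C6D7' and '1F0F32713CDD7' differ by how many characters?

Differing positions: 1, 9, 11. Hamming distance = 3.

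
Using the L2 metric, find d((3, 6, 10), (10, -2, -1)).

√(Σ(x_i - y_i)²) = √((3 - 10)² + (6 - (-2))² + (10 - (-1))²)
= √((-7)² + 8² + 11²) = √(49 + 64 + 121) = √234 ≈ 15.2971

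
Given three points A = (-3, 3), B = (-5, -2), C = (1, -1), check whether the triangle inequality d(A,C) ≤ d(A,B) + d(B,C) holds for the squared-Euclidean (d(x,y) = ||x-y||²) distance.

d(A,B) = 2² + 5² = 29, d(B,C) = 6² + 1² = 37, d(A,C) = 4² + 4² = 32.
d(A,C) = 32 ≤ 29 + 37 = 66. Triangle inequality is satisfied.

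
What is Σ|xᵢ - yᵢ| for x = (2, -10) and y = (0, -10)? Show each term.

Σ|x_i - y_i| = |2 - 0| + |-10 - (-10)| = 2 + 0 = 2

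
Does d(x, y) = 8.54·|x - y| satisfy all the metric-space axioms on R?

Yes. Since |x - y| is a metric on R and 8.54 > 0, the positive scalar multiple 8.54·|x - y| is also a metric: scaling by a positive constant preserves non-negativity, identity (d=0 ⟺ |x-y|=0 ⟺ x=y), symmetry, and the triangle inequality.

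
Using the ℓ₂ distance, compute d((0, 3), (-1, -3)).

(Σ|x_i - y_i|^2)^(1/2) = (|0 - (-1)|^2 + |3 - (-3)|^2)^(1/2)
= (1^2 + 6^2)^(1/2) = (1 + 36)^(1/2) = (37)^(1/2) ≈ 6.0828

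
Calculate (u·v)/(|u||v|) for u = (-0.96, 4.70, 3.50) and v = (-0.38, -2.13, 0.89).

With u = (-0.96, 4.70, 3.50), v = (-0.38, -2.13, 0.89):
u·v = (-0.96)·(-0.38) + 4.7·(-2.13) + 3.5·0.89 = 0.3648 + (-10.011) + 3.115 = -6.5312.
|u| = √((-0.96)² + 4.7² + 3.5²) = √(0.9216 + 22.09 + 12.25) = √35.2616, |v| = √((-0.38)² + (-2.13)² + 0.89²) = √(0.1444 + 4.5369 + 0.7921) = √5.4734.
cos θ = (u·v)/(|u||v|) = -6.5312/(√35.2616·√5.4734) ≈ -0.4701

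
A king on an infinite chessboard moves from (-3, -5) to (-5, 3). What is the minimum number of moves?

max(|x_i - y_i|) = max(|-3 - (-5)|, |-5 - 3|) = max(2, 8) = 8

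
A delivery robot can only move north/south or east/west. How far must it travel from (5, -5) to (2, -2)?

Σ|x_i - y_i| = |5 - 2| + |-5 - (-2)| = 3 + 3 = 6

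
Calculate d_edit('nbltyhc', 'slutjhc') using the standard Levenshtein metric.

Let D[i][j] be the edit distance between the first i characters of 'nbltyhc' and the first j characters of 'slutjhc', with D[i][0] = i, D[0][j] = j, and D[i][j] = D[i-1][j-1] if the characters match, else 1 + min(D[i-1][j], D[i][j-1], D[i-1][j-1]). Filling the table (rows: prefixes of 'nbltyhc', columns: prefixes of 'slutjhc'):
     ε  s  l  u  t  j  h  c
  ε  0  1  2  3  4  5  6  7
  n  1  1  2  3  4  5  6  7
  b  2  2  2  3  4  5  6  7
  l  3  3  2  3  4  5  6  7
  t  4  4  3  3  3  4  5  6
  y  5  5  4  4  4  4  5  6
  h  6  6  5  5  5  5  4  5
  c  7  7  6  6  6  6  5  4
The bottom-right entry gives D[7][7] = 4, so no sequence of fewer than 4 edits works. Backtracking through the table gives one optimal edit sequence (4 edits):
  nbltyhc → sbltyhc (sub n→s @1)
  sbltyhc → slltyhc (sub b→l @2)
  slltyhc → slutyhc (sub l→u @3)
  slutyhc → slutjhc (sub y→j @5)
Edit distance = 4.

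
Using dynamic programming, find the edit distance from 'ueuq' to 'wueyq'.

Let D[i][j] be the edit distance between the first i characters of 'ueuq' and the first j characters of 'wueyq', with D[i][0] = i, D[0][j] = j, and D[i][j] = D[i-1][j-1] if the characters match, else 1 + min(D[i-1][j], D[i][j-1], D[i-1][j-1]). Filling the table (rows: prefixes of 'ueuq', columns: prefixes of 'wueyq'):
     ε  w  u  e  y  q
  ε  0  1  2  3  4  5
  u  1  1  1  2  3  4
  e  2  2  2  1  2  3
  u  3  3  2  2  2  3
  q  4  4  3  3  3  2
The bottom-right entry gives D[4][5] = 2, so no sequence of fewer than 2 edits works. Backtracking through the table gives one optimal edit sequence (2 edits):
  ueuq → wueuq (ins w @1)
  wueuq → wueyq (sub u→y @4)
Edit distance = 2.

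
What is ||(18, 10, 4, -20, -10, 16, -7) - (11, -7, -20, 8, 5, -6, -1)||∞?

max(|x_i - y_i|) = max(|18 - 11|, |10 - (-7)|, |4 - (-20)|, |-20 - 8|, |-10 - 5|, |16 - (-6)|, |-7 - (-1)|) = max(7, 17, 24, 28, 15, 22, 6) = 28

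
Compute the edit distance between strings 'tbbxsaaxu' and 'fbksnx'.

Let D[i][j] be the edit distance between the first i characters of 'tbbxsaaxu' and the first j characters of 'fbksnx', with D[i][0] = i, D[0][j] = j, and D[i][j] = D[i-1][j-1] if the characters match, else 1 + min(D[i-1][j], D[i][j-1], D[i-1][j-1]). Filling the table (rows: prefixes of 'tbbxsaaxu', columns: prefixes of 'fbksnx'):
     ε  f  b  k  s  n  x
  ε  0  1  2  3  4  5  6
  t  1  1  2  3  4  5  6
  b  2  2  1  2  3  4  5
  b  3  3  2  2  3  4  5
  x  4  4  3  3  3  4  4
  s  5  5  4  4  3  4  5
  a  6  6  5  5  4  4  5
  a  7  7  6  6  5  5  5
  x  8  8  7  7  6  6  5
  u  9  9  8  8  7  7  6
The bottom-right entry gives D[9][6] = 6, so no sequence of fewer than 6 edits works. Backtracking through the table gives one optimal edit sequence (6 edits):
  tbbxsaaxu → bbxsaaxu (del t @1)
  bbxsaaxu → fbxsaaxu (sub b→f @1)
  fbxsaaxu → fbksaaxu (sub x→k @3)
  fbksaaxu → fbksaxu (del a @5)
  fbksaxu → fbksnxu (sub a→n @5)
  fbksnxu → fbksnx (del u @7)
Edit distance = 6.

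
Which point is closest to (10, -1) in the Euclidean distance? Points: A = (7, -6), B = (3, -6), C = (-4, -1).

Distances: d(A) ≈ 5.831, d(B) ≈ 8.6023, d(C) = 14. Nearest: A = (7, -6) with distance 5.831.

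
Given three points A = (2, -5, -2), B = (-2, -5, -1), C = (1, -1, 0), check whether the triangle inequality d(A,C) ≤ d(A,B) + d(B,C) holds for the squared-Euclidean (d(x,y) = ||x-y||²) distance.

d(A,B) = 4² + 0² + 1² = 17, d(B,C) = 3² + 4² + 1² = 26, d(A,C) = 1² + 4² + 2² = 21.
d(A,C) = 21 ≤ 17 + 26 = 43. Triangle inequality is satisfied.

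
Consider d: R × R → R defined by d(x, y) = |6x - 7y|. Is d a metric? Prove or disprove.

No. d fails symmetry: d(8, 9) = |6·8 - 7·9| = |-15| = 15, but d(9, 8) = |6·9 - 7·8| = |-2| = 2. Since 15 ≠ 2, d(x,y) ≠ d(y,x) in general.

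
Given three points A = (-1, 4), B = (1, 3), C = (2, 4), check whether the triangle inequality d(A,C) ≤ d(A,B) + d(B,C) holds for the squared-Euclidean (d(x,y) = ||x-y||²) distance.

d(A,B) = 2² + 1² = 5, d(B,C) = 1² + 1² = 2, d(A,C) = 3² + 0² = 9.
d(A,C) = 9 > 5 + 2 = 7. Triangle inequality is VIOLATED. (Squared-Euclidean is not a metric — this is a counterexample.)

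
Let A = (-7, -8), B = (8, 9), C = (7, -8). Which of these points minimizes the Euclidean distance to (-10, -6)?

Distances: d(A) ≈ 3.6056, d(B) ≈ 23.4307, d(C) ≈ 17.1172. Nearest: A = (-7, -8) with distance 3.6056.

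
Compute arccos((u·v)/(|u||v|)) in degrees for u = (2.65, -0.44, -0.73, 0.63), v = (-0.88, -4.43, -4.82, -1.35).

With u = (2.65, -0.44, -0.73, 0.63), v = (-0.88, -4.43, -4.82, -1.35):
u·v = 2.65·(-0.88) + (-0.44)·(-4.43) + (-0.73)·(-4.82) + 0.63·(-1.35) = (-2.332) + 1.9492 + 3.5186 + (-0.8505) = 2.2853.
|u| = √(2.65² + (-0.44)² + (-0.73)² + 0.63²) = √(7.0225 + 0.1936 + 0.5329 + 0.3969) = √8.1459, |v| = √((-0.88)² + (-4.43)² + (-4.82)² + (-1.35)²) = √(0.7744 + 19.6249 + 23.2324 + 1.8225) = √45.4542.
cos θ = (u·v)/(|u||v|) = 2.2853/(√8.1459·√45.4542) ≈ 0.118765
θ = arccos(0.118765) ≈ 83.18°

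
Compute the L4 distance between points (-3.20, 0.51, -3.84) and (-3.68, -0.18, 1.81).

(Σ|x_i - y_i|^4)^(1/4) = (|-3.2 - (-3.68)|^4 + |0.51 - (-0.18)|^4 + |-3.84 - 1.81|^4)^(1/4)
= (0.48^4 + 0.69^4 + 5.65^4)^(1/4) ≈ (0.0531 + 0.2267 + 1019.046)^(1/4) = (1019.3258)^(1/4) ≈ 5.6504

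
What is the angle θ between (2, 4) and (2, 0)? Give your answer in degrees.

With u = (2, 4), v = (2, 0):
u·v = 2·2 + 4·0 = 4 + 0 = 4.
|u| = √(2² + 4²) = √20, |v| = √(2² + 0²) = √4, so |u||v| = √(20·4) = √80.
cos θ = (u·v)/(|u||v|) = 4/√80 ≈ 0.447214
θ = arccos(0.447214) ≈ 63.43°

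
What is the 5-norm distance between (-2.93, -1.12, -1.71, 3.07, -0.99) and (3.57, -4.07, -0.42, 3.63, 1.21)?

(Σ|x_i - y_i|^5)^(1/5) = (|-2.93 - 3.57|^5 + |-1.12 - (-4.07)|^5 + |-1.71 - (-0.42)|^5 + |3.07 - 3.63|^5 + |-0.99 - 1.21|^5)^(1/5)
= (6.5^5 + 2.95^5 + 1.29^5 + 0.56^5 + 2.2^5)^(1/5) ≈ (11602.9062 + 223.4138 + 3.5723 + 0.0551 + 51.5363)^(1/5) = (11881.4837)^(1/5) ≈ 6.5309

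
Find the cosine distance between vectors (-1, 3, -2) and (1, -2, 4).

With u = (-1, 3, -2), v = (1, -2, 4):
u·v = (-1)·1 + 3·(-2) + (-2)·4 = (-1) + (-6) + (-8) = -15.
|u| = √((-1)² + 3² + (-2)²) = √14, |v| = √(1² + (-2)² + 4²) = √21, so |u||v| = √(14·21) = √294.
cos θ = (u·v)/(|u||v|) = -15/√294 ≈ -0.8748
Cosine distance = 1 - cos θ ≈ 1 - (-0.8748) = 1.8748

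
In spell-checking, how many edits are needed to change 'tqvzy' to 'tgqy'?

Let D[i][j] be the edit distance between the first i characters of 'tqvzy' and the first j characters of 'tgqy', with D[i][0] = i, D[0][j] = j, and D[i][j] = D[i-1][j-1] if the characters match, else 1 + min(D[i-1][j], D[i][j-1], D[i-1][j-1]). Filling the table (rows: prefixes of 'tqvzy', columns: prefixes of 'tgqy'):
     ε  t  g  q  y
  ε  0  1  2  3  4
  t  1  0  1  2  3
  q  2  1  1  1  2
  v  3  2  2  2  2
  z  4  3  3  3  3
  y  5  4  4  4  3
The bottom-right entry gives D[5][4] = 3, so no sequence of fewer than 3 edits works. Backtracking through the table gives one optimal edit sequence (3 edits):
  tqvzy → tvzy (del q @2)
  tvzy → tgzy (sub v→g @2)
  tgzy → tgqy (sub z→q @3)
Edit distance = 3.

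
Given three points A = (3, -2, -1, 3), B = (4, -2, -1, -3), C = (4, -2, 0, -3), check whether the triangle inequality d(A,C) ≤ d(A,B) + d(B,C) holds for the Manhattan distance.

d(A,B) = 1 + 0 + 0 + 6 = 7, d(B,C) = 0 + 0 + 1 + 0 = 1, d(A,C) = 1 + 0 + 1 + 6 = 8.
d(A,C) = 8 ≤ 7 + 1 = 8. Triangle inequality is satisfied.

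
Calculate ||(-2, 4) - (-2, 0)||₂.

√(Σ(x_i - y_i)²) = √((-2 - (-2))² + (4 - 0)²)
= √(0² + 4²) = √(0 + 16) = √16 = 4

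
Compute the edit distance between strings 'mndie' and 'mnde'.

Let D[i][j] be the edit distance between the first i characters of 'mndie' and the first j characters of 'mnde', with D[i][0] = i, D[0][j] = j, and D[i][j] = D[i-1][j-1] if the characters match, else 1 + min(D[i-1][j], D[i][j-1], D[i-1][j-1]). Filling the table (rows: prefixes of 'mndie', columns: prefixes of 'mnde'):
     ε  m  n  d  e
  ε  0  1  2  3  4
  m  1  0  1  2  3
  n  2  1  0  1  2
  d  3  2  1  0  1
  i  4  3  2  1  1
  e  5  4  3  2  1
The bottom-right entry gives D[5][4] = 1, so no sequence of fewer than 1 edit works. Backtracking through the table gives one optimal edit sequence (1 edit):
  mndie → mnde (del i @4)
Edit distance = 1.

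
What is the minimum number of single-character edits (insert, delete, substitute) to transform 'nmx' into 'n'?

Let D[i][j] be the edit distance between the first i characters of 'nmx' and the first j characters of 'n', with D[i][0] = i, D[0][j] = j, and D[i][j] = D[i-1][j-1] if the characters match, else 1 + min(D[i-1][j], D[i][j-1], D[i-1][j-1]). Filling the table (rows: prefixes of 'nmx', columns: prefixes of 'n'):
     ε  n
  ε  0  1
  n  1  0
  m  2  1
  x  3  2
The bottom-right entry gives D[3][1] = 2, so no sequence of fewer than 2 edits works. Backtracking through the table gives one optimal edit sequence (2 edits):
  nmx → nx (del m @2)
  nx → n (del x @2)
Edit distance = 2.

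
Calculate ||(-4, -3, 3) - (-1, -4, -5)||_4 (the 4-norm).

(Σ|x_i - y_i|^4)^(1/4) = (|-4 - (-1)|^4 + |-3 - (-4)|^4 + |3 - (-5)|^4)^(1/4)
= (3^4 + 1^4 + 8^4)^(1/4) = (81 + 1 + 4096)^(1/4) = (4178)^(1/4) ≈ 8.0397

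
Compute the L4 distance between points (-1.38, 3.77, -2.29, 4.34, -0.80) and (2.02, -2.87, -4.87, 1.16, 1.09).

(Σ|x_i - y_i|^4)^(1/4) = (|-1.38 - 2.02|^4 + |3.77 - (-2.87)|^4 + |-2.29 - (-4.87)|^4 + |4.34 - 1.16|^4 + |-0.8 - 1.09|^4)^(1/4)
= (3.4^4 + 6.64^4 + 2.58^4 + 3.18^4 + 1.89^4)^(1/4) ≈ (133.6336 + 1943.8928 + 44.3077 + 102.2606 + 12.7599)^(1/4) = (2236.8546)^(1/4) ≈ 6.8772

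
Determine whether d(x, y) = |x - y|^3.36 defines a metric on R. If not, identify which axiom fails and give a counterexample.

No. d(x,y) = |x-y|^3.36 fails the triangle inequality since p = 3.36 > 1. Counterexample: x = 5, y = 16, z = 28. d(x,z) = |5 - 28|^3.36 = 23^3.36 ≈ 37618.8512, but d(x,y) + d(y,z) = 11^3.36 + 12^3.36 ≈ 3155.5817 + 4227.1629 = 7382.7446. Since 37618.8512 > 7382.7446, the triangle inequality is violated.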